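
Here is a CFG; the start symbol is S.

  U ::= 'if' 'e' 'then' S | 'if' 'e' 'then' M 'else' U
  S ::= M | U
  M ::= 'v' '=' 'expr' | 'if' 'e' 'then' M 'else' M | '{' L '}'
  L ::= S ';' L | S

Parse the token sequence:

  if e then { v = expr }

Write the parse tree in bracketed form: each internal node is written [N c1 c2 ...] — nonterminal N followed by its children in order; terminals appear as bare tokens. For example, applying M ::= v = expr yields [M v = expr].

[S [U if e then [S [M { [L [S [M v = expr]]] }]]]]

S
U
if e then S
if e then M
if e then { L }
if e then { S }
if e then { M }
if e then { v = expr }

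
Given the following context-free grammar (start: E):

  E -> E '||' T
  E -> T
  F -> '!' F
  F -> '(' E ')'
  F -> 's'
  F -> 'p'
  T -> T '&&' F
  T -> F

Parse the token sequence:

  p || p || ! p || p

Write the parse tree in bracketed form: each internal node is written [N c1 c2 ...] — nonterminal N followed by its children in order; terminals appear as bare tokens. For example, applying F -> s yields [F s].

E
E || T
E || T || T
E || T || T || T
T || T || T || T
F || T || T || T
p || T || T || T
p || F || T || T
p || p || T || T
p || p || F || T
p || p || ! F || T
p || p || ! p || T
p || p || ! p || F
p || p || ! p || p

[E [E [E [E [T [F p]]] || [T [F p]]] || [T [F ! [F p]]]] || [T [F p]]]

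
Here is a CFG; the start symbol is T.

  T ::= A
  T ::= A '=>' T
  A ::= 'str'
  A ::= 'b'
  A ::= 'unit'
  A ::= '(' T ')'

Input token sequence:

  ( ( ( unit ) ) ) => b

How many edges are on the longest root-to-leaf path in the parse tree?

8

[T [A ( [T [A ( [T [A ( [T [A unit]] )]] )]] )] => [T [A b]]]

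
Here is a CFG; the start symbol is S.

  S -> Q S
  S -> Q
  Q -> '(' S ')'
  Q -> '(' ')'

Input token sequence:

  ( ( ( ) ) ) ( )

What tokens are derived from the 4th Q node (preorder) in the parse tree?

[S [Q ( [S [Q ( [S [Q ( )]] )]] )] [S [Q ( )]]]

( )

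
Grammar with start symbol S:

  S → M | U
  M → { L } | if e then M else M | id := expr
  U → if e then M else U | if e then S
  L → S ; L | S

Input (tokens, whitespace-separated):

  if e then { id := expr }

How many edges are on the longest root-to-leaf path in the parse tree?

[S [U if e then [S [M { [L [S [M id := expr]]] }]]]]

7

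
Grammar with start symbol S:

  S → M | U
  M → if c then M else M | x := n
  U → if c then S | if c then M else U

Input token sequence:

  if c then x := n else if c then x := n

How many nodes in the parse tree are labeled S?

2

[S [U if c then [M x := n] else [U if c then [S [M x := n]]]]]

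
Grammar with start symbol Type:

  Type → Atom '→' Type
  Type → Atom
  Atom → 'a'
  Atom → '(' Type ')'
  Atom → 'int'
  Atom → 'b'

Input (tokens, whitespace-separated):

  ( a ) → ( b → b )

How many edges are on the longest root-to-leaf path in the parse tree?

[Type [Atom ( [Type [Atom a]] )] → [Type [Atom ( [Type [Atom b] → [Type [Atom b]]] )]]]

6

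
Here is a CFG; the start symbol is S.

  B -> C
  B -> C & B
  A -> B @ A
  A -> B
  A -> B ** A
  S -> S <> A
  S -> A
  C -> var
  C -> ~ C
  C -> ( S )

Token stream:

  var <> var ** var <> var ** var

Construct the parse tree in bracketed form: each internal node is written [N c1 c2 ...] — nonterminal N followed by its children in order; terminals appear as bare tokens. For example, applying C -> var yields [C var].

[S [S [S [A [B [C var]]]] <> [A [B [C var]] ** [A [B [C var]]]]] <> [A [B [C var]] ** [A [B [C var]]]]]

S
S <> A
S <> A <> A
A <> A <> A
B <> A <> A
C <> A <> A
var <> A <> A
var <> B ** A <> A
var <> C ** A <> A
var <> var ** A <> A
var <> var ** B <> A
var <> var ** C <> A
var <> var ** var <> A
var <> var ** var <> B ** A
var <> var ** var <> C ** A
var <> var ** var <> var ** A
var <> var ** var <> var ** B
var <> var ** var <> var ** C
var <> var ** var <> var ** var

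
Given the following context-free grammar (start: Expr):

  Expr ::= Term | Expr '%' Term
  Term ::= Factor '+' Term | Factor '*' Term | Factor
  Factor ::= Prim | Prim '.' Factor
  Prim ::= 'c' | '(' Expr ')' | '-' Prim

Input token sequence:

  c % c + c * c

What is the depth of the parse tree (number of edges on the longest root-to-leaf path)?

6

[Expr [Expr [Term [Factor [Prim c]]]] % [Term [Factor [Prim c]] + [Term [Factor [Prim c]] * [Term [Factor [Prim c]]]]]]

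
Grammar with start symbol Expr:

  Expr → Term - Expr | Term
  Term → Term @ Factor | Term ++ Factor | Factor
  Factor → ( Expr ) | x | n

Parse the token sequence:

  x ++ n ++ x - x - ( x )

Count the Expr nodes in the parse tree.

4

[Expr [Term [Term [Term [Factor x]] ++ [Factor n]] ++ [Factor x]] - [Expr [Term [Factor x]] - [Expr [Term [Factor ( [Expr [Term [Factor x]]] )]]]]]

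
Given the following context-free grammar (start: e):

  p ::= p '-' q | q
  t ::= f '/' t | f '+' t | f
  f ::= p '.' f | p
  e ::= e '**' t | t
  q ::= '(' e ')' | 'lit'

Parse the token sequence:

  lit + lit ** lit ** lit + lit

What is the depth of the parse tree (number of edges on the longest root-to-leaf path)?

8

[e [e [e [t [f [p [q lit]]] + [t [f [p [q lit]]]]]] ** [t [f [p [q lit]]]]] ** [t [f [p [q lit]]] + [t [f [p [q lit]]]]]]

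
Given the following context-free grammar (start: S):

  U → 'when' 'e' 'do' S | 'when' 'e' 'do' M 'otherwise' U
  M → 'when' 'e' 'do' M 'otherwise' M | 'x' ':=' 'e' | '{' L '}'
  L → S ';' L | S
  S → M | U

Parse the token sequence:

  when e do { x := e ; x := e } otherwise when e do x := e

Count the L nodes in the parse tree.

2

[S [U when e do [M { [L [S [M x := e]] ; [L [S [M x := e]]]] }] otherwise [U when e do [S [M x := e]]]]]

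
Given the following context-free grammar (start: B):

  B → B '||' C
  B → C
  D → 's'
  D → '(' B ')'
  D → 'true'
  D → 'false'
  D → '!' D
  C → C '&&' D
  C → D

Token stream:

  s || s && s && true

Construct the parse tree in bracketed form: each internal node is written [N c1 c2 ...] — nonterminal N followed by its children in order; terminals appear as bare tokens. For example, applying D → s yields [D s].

[B [B [C [D s]]] || [C [C [C [D s]] && [D s]] && [D true]]]

B
B || C
C || C
D || C
s || C
s || C && D
s || C && D && D
s || D && D && D
s || s && D && D
s || s && s && D
s || s && s && true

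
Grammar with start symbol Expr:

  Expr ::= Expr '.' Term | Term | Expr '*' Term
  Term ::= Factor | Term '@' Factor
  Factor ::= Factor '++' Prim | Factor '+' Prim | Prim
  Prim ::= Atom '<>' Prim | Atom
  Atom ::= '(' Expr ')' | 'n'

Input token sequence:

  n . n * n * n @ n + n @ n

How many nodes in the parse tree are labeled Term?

[Expr [Expr [Expr [Expr [Term [Factor [Prim [Atom n]]]]] . [Term [Factor [Prim [Atom n]]]]] * [Term [Factor [Prim [Atom n]]]]] * [Term [Term [Term [Factor [Prim [Atom n]]]] @ [Factor [Factor [Prim [Atom n]]] + [Prim [Atom n]]]] @ [Factor [Prim [Atom n]]]]]

6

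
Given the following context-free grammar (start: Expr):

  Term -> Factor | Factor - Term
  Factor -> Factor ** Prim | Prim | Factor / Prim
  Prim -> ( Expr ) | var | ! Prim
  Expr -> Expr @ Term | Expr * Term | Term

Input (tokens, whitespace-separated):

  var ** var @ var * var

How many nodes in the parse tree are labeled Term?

[Expr [Expr [Expr [Term [Factor [Factor [Prim var]] ** [Prim var]]]] @ [Term [Factor [Prim var]]]] * [Term [Factor [Prim var]]]]

3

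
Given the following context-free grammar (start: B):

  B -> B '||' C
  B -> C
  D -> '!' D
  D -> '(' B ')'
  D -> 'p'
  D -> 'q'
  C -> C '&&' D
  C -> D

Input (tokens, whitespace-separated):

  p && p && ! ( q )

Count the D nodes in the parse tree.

[B [C [C [C [D p]] && [D p]] && [D ! [D ( [B [C [D q]]] )]]]]

5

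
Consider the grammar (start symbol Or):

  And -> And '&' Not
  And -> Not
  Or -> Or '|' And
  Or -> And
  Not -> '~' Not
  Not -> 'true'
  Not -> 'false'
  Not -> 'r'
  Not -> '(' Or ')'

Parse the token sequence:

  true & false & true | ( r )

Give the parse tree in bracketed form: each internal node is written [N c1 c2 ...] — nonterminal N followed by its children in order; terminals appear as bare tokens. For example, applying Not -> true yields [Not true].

[Or [Or [And [And [And [Not true]] & [Not false]] & [Not true]]] | [And [Not ( [Or [And [Not r]]] )]]]

Or
Or | And
And | And
And & Not | And
And & Not & Not | And
Not & Not & Not | And
true & Not & Not | And
true & false & Not | And
true & false & true | And
true & false & true | Not
true & false & true | ( Or )
true & false & true | ( And )
true & false & true | ( Not )
true & false & true | ( r )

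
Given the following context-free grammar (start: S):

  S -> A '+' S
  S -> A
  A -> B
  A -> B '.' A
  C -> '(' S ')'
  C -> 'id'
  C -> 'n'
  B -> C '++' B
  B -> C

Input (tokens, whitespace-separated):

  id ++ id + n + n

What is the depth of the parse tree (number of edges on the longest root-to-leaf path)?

6

[S [A [B [C id] ++ [B [C id]]]] + [S [A [B [C n]]] + [S [A [B [C n]]]]]]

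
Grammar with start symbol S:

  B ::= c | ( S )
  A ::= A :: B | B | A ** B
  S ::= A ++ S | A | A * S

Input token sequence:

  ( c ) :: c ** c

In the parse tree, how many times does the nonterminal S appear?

[S [A [A [A [B ( [S [A [B c]]] )]] :: [B c]] ** [B c]]]

2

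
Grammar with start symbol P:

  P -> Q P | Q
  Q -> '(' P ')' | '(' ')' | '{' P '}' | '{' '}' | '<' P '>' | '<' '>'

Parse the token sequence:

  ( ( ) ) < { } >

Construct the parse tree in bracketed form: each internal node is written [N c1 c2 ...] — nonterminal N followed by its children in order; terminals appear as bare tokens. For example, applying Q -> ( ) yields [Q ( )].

P
Q P
( P ) P
( Q ) P
( ( ) ) P
( ( ) ) Q
( ( ) ) < P >
( ( ) ) < Q >
( ( ) ) < { } >

[P [Q ( [P [Q ( )]] )] [P [Q < [P [Q { }]] >]]]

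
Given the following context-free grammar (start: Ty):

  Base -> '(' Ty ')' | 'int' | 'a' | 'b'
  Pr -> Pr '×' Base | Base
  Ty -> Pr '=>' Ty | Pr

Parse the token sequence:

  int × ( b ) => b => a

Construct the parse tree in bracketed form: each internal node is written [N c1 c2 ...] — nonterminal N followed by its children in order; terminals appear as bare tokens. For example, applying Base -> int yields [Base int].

Ty
Pr => Ty
Pr × Base => Ty
Base × Base => Ty
int × Base => Ty
int × ( Ty ) => Ty
int × ( Pr ) => Ty
int × ( Base ) => Ty
int × ( b ) => Ty
int × ( b ) => Pr => Ty
int × ( b ) => Base => Ty
int × ( b ) => b => Ty
int × ( b ) => b => Pr
int × ( b ) => b => Base
int × ( b ) => b => a

[Ty [Pr [Pr [Base int]] × [Base ( [Ty [Pr [Base b]]] )]] => [Ty [Pr [Base b]] => [Ty [Pr [Base a]]]]]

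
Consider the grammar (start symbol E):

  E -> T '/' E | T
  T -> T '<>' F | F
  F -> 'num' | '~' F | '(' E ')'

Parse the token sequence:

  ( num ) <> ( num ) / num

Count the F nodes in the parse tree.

5

[E [T [T [F ( [E [T [F num]]] )]] <> [F ( [E [T [F num]]] )]] / [E [T [F num]]]]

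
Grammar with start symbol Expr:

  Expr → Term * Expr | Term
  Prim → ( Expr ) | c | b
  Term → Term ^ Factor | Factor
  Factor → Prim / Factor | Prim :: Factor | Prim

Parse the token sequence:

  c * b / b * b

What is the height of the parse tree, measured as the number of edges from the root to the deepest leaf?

6

[Expr [Term [Factor [Prim c]]] * [Expr [Term [Factor [Prim b] / [Factor [Prim b]]]] * [Expr [Term [Factor [Prim b]]]]]]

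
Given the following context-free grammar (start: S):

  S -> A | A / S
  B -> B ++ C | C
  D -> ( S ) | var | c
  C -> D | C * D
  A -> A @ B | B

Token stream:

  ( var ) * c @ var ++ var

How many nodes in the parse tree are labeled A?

3

[S [A [A [B [C [C [D ( [S [A [B [C [D var]]]]] )]] * [D c]]]] @ [B [B [C [D var]]] ++ [C [D var]]]]]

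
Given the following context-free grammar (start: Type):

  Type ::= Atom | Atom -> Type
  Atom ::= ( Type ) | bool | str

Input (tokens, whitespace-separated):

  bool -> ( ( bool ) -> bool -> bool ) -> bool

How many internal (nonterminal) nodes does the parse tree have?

[Type [Atom bool] -> [Type [Atom ( [Type [Atom ( [Type [Atom bool]] )] -> [Type [Atom bool] -> [Type [Atom bool]]]] )] -> [Type [Atom bool]]]]

14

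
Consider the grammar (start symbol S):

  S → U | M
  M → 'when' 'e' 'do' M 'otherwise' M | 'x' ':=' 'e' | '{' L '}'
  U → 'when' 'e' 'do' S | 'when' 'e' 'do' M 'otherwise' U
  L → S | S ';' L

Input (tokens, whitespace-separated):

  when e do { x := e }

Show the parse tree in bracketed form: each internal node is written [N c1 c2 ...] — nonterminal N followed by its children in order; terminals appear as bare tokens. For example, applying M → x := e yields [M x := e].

S
U
when e do S
when e do M
when e do { L }
when e do { S }
when e do { M }
when e do { x := e }

[S [U when e do [S [M { [L [S [M x := e]]] }]]]]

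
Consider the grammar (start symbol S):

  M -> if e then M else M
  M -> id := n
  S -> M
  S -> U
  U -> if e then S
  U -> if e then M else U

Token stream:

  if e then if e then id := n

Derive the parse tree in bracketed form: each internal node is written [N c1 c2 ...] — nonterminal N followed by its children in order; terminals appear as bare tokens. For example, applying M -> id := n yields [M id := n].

S
U
if e then S
if e then U
if e then if e then S
if e then if e then M
if e then if e then id := n

[S [U if e then [S [U if e then [S [M id := n]]]]]]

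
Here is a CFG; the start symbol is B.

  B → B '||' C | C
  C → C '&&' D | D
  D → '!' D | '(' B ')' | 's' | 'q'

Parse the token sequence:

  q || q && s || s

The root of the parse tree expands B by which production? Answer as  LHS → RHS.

B → B '||' C

[B [B [B [C [D q]]] || [C [C [D q]] && [D s]]] || [C [D s]]]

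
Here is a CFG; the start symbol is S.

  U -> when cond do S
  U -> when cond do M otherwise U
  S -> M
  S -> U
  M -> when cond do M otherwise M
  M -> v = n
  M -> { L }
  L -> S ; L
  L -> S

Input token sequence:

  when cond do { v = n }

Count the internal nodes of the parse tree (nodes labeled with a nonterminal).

[S [U when cond do [S [M { [L [S [M v = n]]] }]]]]

7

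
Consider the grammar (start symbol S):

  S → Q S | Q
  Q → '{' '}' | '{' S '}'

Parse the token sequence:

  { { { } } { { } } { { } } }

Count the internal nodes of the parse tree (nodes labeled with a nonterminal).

[S [Q { [S [Q { [S [Q { }]] }] [S [Q { [S [Q { }]] }] [S [Q { [S [Q { }]] }]]]] }]]

14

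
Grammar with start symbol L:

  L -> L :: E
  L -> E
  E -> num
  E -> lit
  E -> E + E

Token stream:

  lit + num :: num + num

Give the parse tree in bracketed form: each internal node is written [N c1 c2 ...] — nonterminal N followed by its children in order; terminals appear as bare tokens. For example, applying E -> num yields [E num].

[L [L [E [E lit] + [E num]]] :: [E [E num] + [E num]]]

L
L :: E
E :: E
E + E :: E
lit + E :: E
lit + num :: E
lit + num :: E + E
lit + num :: num + E
lit + num :: num + num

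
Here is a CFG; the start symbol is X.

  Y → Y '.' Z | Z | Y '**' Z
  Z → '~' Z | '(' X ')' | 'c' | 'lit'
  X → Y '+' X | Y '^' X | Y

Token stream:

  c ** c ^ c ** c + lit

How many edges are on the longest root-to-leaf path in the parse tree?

5

[X [Y [Y [Z c]] ** [Z c]] ^ [X [Y [Y [Z c]] ** [Z c]] + [X [Y [Z lit]]]]]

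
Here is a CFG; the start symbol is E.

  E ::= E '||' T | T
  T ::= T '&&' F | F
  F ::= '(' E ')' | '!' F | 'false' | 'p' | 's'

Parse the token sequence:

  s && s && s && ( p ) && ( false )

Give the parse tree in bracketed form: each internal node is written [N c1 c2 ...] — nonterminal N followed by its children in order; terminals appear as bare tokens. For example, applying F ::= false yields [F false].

[E [T [T [T [T [T [F s]] && [F s]] && [F s]] && [F ( [E [T [F p]]] )]] && [F ( [E [T [F false]]] )]]]

E
T
T && F
T && F && F
T && F && F && F
T && F && F && F && F
F && F && F && F && F
s && F && F && F && F
s && s && F && F && F
s && s && s && F && F
s && s && s && ( E ) && F
s && s && s && ( T ) && F
s && s && s && ( F ) && F
s && s && s && ( p ) && F
s && s && s && ( p ) && ( E )
s && s && s && ( p ) && ( T )
s && s && s && ( p ) && ( F )
s && s && s && ( p ) && ( false )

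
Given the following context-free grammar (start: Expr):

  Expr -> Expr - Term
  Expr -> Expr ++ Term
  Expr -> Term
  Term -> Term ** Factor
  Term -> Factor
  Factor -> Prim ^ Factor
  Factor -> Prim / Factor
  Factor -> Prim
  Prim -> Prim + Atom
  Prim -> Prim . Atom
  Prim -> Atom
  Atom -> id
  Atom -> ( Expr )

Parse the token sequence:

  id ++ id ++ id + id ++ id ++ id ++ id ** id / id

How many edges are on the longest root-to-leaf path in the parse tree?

[Expr [Expr [Expr [Expr [Expr [Expr [Term [Factor [Prim [Atom id]]]]] ++ [Term [Factor [Prim [Atom id]]]]] ++ [Term [Factor [Prim [Prim [Atom id]] + [Atom id]]]]] ++ [Term [Factor [Prim [Atom id]]]]] ++ [Term [Factor [Prim [Atom id]]]]] ++ [Term [Term [Factor [Prim [Atom id]]]] ** [Factor [Prim [Atom id]] / [Factor [Prim [Atom id]]]]]]

10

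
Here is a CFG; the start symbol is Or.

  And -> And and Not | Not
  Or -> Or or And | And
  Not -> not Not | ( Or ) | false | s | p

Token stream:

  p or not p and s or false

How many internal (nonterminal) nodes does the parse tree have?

12

[Or [Or [Or [And [Not p]]] or [And [And [Not not [Not p]]] and [Not s]]] or [And [Not false]]]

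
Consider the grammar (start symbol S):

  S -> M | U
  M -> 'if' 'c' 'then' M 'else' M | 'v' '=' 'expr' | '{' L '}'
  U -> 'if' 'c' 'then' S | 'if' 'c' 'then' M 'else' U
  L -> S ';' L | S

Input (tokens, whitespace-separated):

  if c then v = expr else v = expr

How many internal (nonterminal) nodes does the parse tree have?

4

[S [M if c then [M v = expr] else [M v = expr]]]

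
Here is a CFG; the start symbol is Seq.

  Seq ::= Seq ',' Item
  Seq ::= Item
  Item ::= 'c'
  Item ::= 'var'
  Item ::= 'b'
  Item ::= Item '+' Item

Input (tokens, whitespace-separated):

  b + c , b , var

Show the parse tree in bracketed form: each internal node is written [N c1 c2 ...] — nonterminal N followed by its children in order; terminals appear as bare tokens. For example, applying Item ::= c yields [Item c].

Seq
Seq , Item
Seq , Item , Item
Item , Item , Item
Item + Item , Item , Item
b + Item , Item , Item
b + c , Item , Item
b + c , b , Item
b + c , b , var

[Seq [Seq [Seq [Item [Item b] + [Item c]]] , [Item b]] , [Item var]]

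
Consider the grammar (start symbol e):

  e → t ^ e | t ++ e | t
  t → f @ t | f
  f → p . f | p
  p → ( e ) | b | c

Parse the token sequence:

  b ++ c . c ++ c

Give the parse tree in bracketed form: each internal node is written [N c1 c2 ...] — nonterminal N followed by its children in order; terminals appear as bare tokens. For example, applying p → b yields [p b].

e
t ++ e
f ++ e
p ++ e
b ++ e
b ++ t ++ e
b ++ f ++ e
b ++ p . f ++ e
b ++ c . f ++ e
b ++ c . p ++ e
b ++ c . c ++ e
b ++ c . c ++ t
b ++ c . c ++ f
b ++ c . c ++ p
b ++ c . c ++ c

[e [t [f [p b]]] ++ [e [t [f [p c] . [f [p c]]]] ++ [e [t [f [p c]]]]]]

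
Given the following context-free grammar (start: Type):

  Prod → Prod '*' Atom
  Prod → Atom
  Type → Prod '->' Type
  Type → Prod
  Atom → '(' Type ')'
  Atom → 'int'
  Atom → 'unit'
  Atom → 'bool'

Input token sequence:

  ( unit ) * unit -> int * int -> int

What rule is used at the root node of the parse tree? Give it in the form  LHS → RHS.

Type → Prod '->' Type

[Type [Prod [Prod [Atom ( [Type [Prod [Atom unit]]] )]] * [Atom unit]] -> [Type [Prod [Prod [Atom int]] * [Atom int]] -> [Type [Prod [Atom int]]]]]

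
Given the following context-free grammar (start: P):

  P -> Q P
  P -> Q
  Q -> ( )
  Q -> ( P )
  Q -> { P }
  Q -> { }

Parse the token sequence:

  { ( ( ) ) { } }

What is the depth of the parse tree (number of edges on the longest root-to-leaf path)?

6

[P [Q { [P [Q ( [P [Q ( )]] )] [P [Q { }]]] }]]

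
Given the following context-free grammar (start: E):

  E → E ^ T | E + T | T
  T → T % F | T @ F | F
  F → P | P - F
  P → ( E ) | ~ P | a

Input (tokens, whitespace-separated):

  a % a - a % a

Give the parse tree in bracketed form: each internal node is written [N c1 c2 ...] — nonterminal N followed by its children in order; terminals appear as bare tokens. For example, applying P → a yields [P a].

[E [T [T [T [F [P a]]] % [F [P a] - [F [P a]]]] % [F [P a]]]]

E
T
T % F
T % F % F
F % F % F
P % F % F
a % F % F
a % P - F % F
a % a - F % F
a % a - P % F
a % a - a % F
a % a - a % P
a % a - a % a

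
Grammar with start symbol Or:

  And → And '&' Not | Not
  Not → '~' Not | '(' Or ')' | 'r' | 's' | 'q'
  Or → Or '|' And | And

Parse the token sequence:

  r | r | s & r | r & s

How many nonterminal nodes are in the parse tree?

[Or [Or [Or [Or [And [Not r]]] | [And [Not r]]] | [And [And [Not s]] & [Not r]]] | [And [And [Not r]] & [Not s]]]

16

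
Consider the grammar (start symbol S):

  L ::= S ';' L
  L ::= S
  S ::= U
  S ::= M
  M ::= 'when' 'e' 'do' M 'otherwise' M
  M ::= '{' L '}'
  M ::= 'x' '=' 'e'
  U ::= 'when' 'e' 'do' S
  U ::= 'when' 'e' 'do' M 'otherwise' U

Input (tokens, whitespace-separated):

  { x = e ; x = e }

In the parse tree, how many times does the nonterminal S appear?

[S [M { [L [S [M x = e]] ; [L [S [M x = e]]]] }]]

3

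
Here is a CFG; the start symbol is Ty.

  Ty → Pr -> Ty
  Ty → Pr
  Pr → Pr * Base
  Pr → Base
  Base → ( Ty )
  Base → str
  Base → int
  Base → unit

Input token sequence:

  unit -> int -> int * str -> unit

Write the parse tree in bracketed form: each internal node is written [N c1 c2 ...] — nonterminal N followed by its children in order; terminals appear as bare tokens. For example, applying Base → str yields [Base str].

[Ty [Pr [Base unit]] -> [Ty [Pr [Base int]] -> [Ty [Pr [Pr [Base int]] * [Base str]] -> [Ty [Pr [Base unit]]]]]]

Ty
Pr -> Ty
Base -> Ty
unit -> Ty
unit -> Pr -> Ty
unit -> Base -> Ty
unit -> int -> Ty
unit -> int -> Pr -> Ty
unit -> int -> Pr * Base -> Ty
unit -> int -> Base * Base -> Ty
unit -> int -> int * Base -> Ty
unit -> int -> int * str -> Ty
unit -> int -> int * str -> Pr
unit -> int -> int * str -> Base
unit -> int -> int * str -> unit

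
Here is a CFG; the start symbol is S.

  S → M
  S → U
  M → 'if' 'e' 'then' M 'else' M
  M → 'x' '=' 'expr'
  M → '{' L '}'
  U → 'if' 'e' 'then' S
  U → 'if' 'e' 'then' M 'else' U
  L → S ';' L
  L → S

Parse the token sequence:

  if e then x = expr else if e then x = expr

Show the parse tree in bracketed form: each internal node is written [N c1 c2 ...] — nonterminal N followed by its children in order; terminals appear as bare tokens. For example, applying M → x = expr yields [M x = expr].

S
U
if e then M else U
if e then x = expr else U
if e then x = expr else if e then S
if e then x = expr else if e then M
if e then x = expr else if e then x = expr

[S [U if e then [M x = expr] else [U if e then [S [M x = expr]]]]]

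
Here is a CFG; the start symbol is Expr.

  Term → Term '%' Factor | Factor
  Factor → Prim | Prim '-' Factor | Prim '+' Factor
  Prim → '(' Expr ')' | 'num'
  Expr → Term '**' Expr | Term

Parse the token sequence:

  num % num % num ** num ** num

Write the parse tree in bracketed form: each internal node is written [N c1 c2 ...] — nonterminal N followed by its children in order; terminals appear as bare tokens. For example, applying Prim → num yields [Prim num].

Expr
Term ** Expr
Term % Factor ** Expr
Term % Factor % Factor ** Expr
Factor % Factor % Factor ** Expr
Prim % Factor % Factor ** Expr
num % Factor % Factor ** Expr
num % Prim % Factor ** Expr
num % num % Factor ** Expr
num % num % Prim ** Expr
num % num % num ** Expr
num % num % num ** Term ** Expr
num % num % num ** Factor ** Expr
num % num % num ** Prim ** Expr
num % num % num ** num ** Expr
num % num % num ** num ** Term
num % num % num ** num ** Factor
num % num % num ** num ** Prim
num % num % num ** num ** num

[Expr [Term [Term [Term [Factor [Prim num]]] % [Factor [Prim num]]] % [Factor [Prim num]]] ** [Expr [Term [Factor [Prim num]]] ** [Expr [Term [Factor [Prim num]]]]]]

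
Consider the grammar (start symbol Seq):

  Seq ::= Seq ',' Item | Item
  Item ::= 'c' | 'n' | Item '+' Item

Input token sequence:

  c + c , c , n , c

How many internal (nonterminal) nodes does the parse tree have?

[Seq [Seq [Seq [Seq [Item [Item c] + [Item c]]] , [Item c]] , [Item n]] , [Item c]]

10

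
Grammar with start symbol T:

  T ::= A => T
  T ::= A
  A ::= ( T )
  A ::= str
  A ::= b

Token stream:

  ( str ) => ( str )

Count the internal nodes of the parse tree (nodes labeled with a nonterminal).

8

[T [A ( [T [A str]] )] => [T [A ( [T [A str]] )]]]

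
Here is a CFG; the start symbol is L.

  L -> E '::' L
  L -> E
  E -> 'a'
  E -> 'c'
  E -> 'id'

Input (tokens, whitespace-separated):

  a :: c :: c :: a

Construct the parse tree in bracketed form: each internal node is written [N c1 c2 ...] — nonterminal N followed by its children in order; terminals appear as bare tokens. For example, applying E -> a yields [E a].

L
E :: L
a :: L
a :: E :: L
a :: c :: L
a :: c :: E :: L
a :: c :: c :: L
a :: c :: c :: E
a :: c :: c :: a

[L [E a] :: [L [E c] :: [L [E c] :: [L [E a]]]]]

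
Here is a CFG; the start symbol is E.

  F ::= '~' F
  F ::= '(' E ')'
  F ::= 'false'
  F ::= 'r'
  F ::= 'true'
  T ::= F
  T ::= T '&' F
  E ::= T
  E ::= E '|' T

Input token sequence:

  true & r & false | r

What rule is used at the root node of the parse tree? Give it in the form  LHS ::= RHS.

[E [E [T [T [T [F true]] & [F r]] & [F false]]] | [T [F r]]]

E ::= E '|' T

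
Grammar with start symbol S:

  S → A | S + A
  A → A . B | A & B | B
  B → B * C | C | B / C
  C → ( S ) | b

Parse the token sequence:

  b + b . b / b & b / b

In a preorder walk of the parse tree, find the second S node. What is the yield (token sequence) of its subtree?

[S [S [A [B [C b]]]] + [A [A [A [B [C b]]] . [B [B [C b]] / [C b]]] & [B [B [C b]] / [C b]]]]

b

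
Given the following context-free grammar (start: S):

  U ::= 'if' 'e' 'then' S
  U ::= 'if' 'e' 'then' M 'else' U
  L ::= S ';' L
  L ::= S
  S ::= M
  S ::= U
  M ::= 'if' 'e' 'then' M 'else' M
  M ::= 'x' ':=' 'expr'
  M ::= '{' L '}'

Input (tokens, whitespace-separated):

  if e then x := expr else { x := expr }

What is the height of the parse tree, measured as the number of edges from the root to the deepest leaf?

6

[S [M if e then [M x := expr] else [M { [L [S [M x := expr]]] }]]]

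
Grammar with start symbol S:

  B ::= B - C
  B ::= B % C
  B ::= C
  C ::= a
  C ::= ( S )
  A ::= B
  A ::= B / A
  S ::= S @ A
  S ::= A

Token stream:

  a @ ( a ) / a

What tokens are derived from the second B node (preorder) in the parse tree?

[S [S [A [B [C a]]]] @ [A [B [C ( [S [A [B [C a]]]] )]] / [A [B [C a]]]]]

( a )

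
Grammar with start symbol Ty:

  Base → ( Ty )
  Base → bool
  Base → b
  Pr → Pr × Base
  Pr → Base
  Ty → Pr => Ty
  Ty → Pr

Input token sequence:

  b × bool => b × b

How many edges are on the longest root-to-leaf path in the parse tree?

5

[Ty [Pr [Pr [Base b]] × [Base bool]] => [Ty [Pr [Pr [Base b]] × [Base b]]]]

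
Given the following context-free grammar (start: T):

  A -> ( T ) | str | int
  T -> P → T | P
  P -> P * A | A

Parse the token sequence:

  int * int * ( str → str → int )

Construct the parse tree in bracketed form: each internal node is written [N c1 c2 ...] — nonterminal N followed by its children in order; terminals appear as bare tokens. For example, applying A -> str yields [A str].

T
P
P * A
P * A * A
A * A * A
int * A * A
int * int * A
int * int * ( T )
int * int * ( P → T )
int * int * ( A → T )
int * int * ( str → T )
int * int * ( str → P → T )
int * int * ( str → A → T )
int * int * ( str → str → T )
int * int * ( str → str → P )
int * int * ( str → str → A )
int * int * ( str → str → int )

[T [P [P [P [A int]] * [A int]] * [A ( [T [P [A str]] → [T [P [A str]] → [T [P [A int]]]]] )]]]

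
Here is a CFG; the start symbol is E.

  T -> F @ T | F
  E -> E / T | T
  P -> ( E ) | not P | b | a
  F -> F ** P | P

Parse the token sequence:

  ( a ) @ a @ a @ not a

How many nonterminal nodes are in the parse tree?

18

[E [T [F [P ( [E [T [F [P a]]]] )]] @ [T [F [P a]] @ [T [F [P a]] @ [T [F [P not [P a]]]]]]]]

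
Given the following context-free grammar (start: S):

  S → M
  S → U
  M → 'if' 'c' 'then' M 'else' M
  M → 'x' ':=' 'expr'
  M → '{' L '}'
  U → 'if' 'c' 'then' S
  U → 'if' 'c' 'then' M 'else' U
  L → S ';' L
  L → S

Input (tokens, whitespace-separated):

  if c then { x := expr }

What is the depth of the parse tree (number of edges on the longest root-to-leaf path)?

7

[S [U if c then [S [M { [L [S [M x := expr]]] }]]]]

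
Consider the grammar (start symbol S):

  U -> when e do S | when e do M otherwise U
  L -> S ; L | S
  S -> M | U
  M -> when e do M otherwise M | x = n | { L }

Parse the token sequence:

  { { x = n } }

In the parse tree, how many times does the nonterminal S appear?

[S [M { [L [S [M { [L [S [M x = n]]] }]]] }]]

3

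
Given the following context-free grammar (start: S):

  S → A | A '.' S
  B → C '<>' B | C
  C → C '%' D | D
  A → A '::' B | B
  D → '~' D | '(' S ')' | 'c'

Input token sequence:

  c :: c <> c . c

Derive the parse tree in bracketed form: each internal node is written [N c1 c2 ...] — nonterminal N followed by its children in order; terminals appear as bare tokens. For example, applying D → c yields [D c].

S
A . S
A :: B . S
B :: B . S
C :: B . S
D :: B . S
c :: B . S
c :: C <> B . S
c :: D <> B . S
c :: c <> B . S
c :: c <> C . S
c :: c <> D . S
c :: c <> c . S
c :: c <> c . A
c :: c <> c . B
c :: c <> c . C
c :: c <> c . D
c :: c <> c . c

[S [A [A [B [C [D c]]]] :: [B [C [D c]] <> [B [C [D c]]]]] . [S [A [B [C [D c]]]]]]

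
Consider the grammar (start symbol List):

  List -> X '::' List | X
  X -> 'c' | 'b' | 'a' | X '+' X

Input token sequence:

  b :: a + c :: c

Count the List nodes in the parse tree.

3

[List [X b] :: [List [X [X a] + [X c]] :: [List [X c]]]]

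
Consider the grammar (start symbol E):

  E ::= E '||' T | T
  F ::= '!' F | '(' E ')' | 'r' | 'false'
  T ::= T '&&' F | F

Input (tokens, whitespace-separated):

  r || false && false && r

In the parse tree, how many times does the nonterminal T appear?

4

[E [E [T [F r]]] || [T [T [T [F false]] && [F false]] && [F r]]]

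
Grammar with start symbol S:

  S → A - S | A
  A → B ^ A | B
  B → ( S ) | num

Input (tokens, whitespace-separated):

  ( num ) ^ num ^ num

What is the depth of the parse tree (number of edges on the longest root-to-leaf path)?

6

[S [A [B ( [S [A [B num]]] )] ^ [A [B num] ^ [A [B num]]]]]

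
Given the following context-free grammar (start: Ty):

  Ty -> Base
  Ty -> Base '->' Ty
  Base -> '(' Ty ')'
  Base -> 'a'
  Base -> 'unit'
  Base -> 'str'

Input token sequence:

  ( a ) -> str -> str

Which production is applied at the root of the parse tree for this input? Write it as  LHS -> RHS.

[Ty [Base ( [Ty [Base a]] )] -> [Ty [Base str] -> [Ty [Base str]]]]

Ty -> Base '->' Ty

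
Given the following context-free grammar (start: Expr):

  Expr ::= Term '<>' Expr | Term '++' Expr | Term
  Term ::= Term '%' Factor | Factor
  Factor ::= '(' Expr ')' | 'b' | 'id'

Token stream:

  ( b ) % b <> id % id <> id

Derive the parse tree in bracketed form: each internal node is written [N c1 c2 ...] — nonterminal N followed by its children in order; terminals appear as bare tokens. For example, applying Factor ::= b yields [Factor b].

Expr
Term <> Expr
Term % Factor <> Expr
Factor % Factor <> Expr
( Expr ) % Factor <> Expr
( Term ) % Factor <> Expr
( Factor ) % Factor <> Expr
( b ) % Factor <> Expr
( b ) % b <> Expr
( b ) % b <> Term <> Expr
( b ) % b <> Term % Factor <> Expr
( b ) % b <> Factor % Factor <> Expr
( b ) % b <> id % Factor <> Expr
( b ) % b <> id % id <> Expr
( b ) % b <> id % id <> Term
( b ) % b <> id % id <> Factor
( b ) % b <> id % id <> id

[Expr [Term [Term [Factor ( [Expr [Term [Factor b]]] )]] % [Factor b]] <> [Expr [Term [Term [Factor id]] % [Factor id]] <> [Expr [Term [Factor id]]]]]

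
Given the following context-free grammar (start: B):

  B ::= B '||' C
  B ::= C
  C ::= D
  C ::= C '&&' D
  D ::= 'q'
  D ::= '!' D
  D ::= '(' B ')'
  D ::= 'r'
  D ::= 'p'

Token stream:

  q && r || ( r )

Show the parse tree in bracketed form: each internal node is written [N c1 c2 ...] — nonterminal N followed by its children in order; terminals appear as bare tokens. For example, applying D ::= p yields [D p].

B
B || C
C || C
C && D || C
D && D || C
q && D || C
q && r || C
q && r || D
q && r || ( B )
q && r || ( C )
q && r || ( D )
q && r || ( r )

[B [B [C [C [D q]] && [D r]]] || [C [D ( [B [C [D r]]] )]]]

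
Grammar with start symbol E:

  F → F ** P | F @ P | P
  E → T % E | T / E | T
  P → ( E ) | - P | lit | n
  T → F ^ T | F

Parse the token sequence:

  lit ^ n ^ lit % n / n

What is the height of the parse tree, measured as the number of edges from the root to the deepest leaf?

[E [T [F [P lit]] ^ [T [F [P n]] ^ [T [F [P lit]]]]] % [E [T [F [P n]]] / [E [T [F [P n]]]]]]

6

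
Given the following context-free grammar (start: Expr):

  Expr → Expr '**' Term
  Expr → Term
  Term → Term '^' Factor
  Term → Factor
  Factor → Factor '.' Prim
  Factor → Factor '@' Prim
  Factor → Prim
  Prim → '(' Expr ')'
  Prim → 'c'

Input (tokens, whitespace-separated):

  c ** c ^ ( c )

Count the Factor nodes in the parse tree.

4

[Expr [Expr [Term [Factor [Prim c]]]] ** [Term [Term [Factor [Prim c]]] ^ [Factor [Prim ( [Expr [Term [Factor [Prim c]]]] )]]]]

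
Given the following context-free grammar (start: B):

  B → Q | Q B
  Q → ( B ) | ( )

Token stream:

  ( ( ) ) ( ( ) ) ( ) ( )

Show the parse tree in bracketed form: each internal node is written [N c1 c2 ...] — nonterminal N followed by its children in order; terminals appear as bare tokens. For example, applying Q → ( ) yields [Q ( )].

[B [Q ( [B [Q ( )]] )] [B [Q ( [B [Q ( )]] )] [B [Q ( )] [B [Q ( )]]]]]

B
Q B
( B ) B
( Q ) B
( ( ) ) B
( ( ) ) Q B
( ( ) ) ( B ) B
( ( ) ) ( Q ) B
( ( ) ) ( ( ) ) B
( ( ) ) ( ( ) ) Q B
( ( ) ) ( ( ) ) ( ) B
( ( ) ) ( ( ) ) ( ) Q
( ( ) ) ( ( ) ) ( ) ( )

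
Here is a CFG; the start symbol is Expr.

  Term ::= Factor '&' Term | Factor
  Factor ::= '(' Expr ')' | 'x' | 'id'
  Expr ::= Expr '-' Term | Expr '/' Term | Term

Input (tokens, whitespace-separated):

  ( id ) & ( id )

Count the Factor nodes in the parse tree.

[Expr [Term [Factor ( [Expr [Term [Factor id]]] )] & [Term [Factor ( [Expr [Term [Factor id]]] )]]]]

4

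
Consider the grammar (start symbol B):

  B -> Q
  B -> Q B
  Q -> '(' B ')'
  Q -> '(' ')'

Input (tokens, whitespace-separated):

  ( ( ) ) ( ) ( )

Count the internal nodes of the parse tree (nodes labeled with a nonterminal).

[B [Q ( [B [Q ( )]] )] [B [Q ( )] [B [Q ( )]]]]

8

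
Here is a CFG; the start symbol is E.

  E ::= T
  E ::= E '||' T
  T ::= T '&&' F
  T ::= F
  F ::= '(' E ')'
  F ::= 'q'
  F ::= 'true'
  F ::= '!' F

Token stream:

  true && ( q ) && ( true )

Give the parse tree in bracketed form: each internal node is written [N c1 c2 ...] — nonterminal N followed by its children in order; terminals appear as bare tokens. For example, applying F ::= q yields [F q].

E
T
T && F
T && F && F
F && F && F
true && F && F
true && ( E ) && F
true && ( T ) && F
true && ( F ) && F
true && ( q ) && F
true && ( q ) && ( E )
true && ( q ) && ( T )
true && ( q ) && ( F )
true && ( q ) && ( true )

[E [T [T [T [F true]] && [F ( [E [T [F q]]] )]] && [F ( [E [T [F true]]] )]]]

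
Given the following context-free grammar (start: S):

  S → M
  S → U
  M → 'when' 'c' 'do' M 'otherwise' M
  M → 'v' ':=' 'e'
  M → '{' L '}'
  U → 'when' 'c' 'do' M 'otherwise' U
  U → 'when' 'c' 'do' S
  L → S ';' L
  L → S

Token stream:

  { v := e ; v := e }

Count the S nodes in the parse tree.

3

[S [M { [L [S [M v := e]] ; [L [S [M v := e]]]] }]]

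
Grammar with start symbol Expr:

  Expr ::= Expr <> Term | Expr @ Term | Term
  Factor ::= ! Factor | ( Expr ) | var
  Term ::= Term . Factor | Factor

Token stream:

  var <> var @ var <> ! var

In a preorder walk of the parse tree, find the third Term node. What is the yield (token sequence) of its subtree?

[Expr [Expr [Expr [Expr [Term [Factor var]]] <> [Term [Factor var]]] @ [Term [Factor var]]] <> [Term [Factor ! [Factor var]]]]

var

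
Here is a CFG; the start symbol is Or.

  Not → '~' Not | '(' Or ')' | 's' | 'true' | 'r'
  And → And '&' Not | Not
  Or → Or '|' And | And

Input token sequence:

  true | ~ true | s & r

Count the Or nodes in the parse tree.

[Or [Or [Or [And [Not true]]] | [And [Not ~ [Not true]]]] | [And [And [Not s]] & [Not r]]]

3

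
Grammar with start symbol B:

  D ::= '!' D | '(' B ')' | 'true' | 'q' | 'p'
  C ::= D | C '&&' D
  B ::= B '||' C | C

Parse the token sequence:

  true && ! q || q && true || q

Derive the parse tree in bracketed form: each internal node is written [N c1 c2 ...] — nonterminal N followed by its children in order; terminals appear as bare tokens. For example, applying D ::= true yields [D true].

[B [B [B [C [C [D true]] && [D ! [D q]]]] || [C [C [D q]] && [D true]]] || [C [D q]]]

B
B || C
B || C || C
C || C || C
C && D || C || C
D && D || C || C
true && D || C || C
true && ! D || C || C
true && ! q || C || C
true && ! q || C && D || C
true && ! q || D && D || C
true && ! q || q && D || C
true && ! q || q && true || C
true && ! q || q && true || D
true && ! q || q && true || q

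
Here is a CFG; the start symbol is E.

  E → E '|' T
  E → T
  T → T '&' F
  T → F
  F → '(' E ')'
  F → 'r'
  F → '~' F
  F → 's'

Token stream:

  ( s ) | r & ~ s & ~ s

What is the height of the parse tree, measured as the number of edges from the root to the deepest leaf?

7

[E [E [T [F ( [E [T [F s]]] )]]] | [T [T [T [F r]] & [F ~ [F s]]] & [F ~ [F s]]]]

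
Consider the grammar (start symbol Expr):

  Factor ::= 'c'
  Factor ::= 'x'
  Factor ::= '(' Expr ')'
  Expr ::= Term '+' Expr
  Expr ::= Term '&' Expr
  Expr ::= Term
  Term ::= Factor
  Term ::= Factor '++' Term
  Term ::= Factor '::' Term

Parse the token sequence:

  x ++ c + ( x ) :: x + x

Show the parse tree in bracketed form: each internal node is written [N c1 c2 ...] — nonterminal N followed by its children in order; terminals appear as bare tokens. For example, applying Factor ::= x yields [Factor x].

[Expr [Term [Factor x] ++ [Term [Factor c]]] + [Expr [Term [Factor ( [Expr [Term [Factor x]]] )] :: [Term [Factor x]]] + [Expr [Term [Factor x]]]]]

Expr
Term + Expr
Factor ++ Term + Expr
x ++ Term + Expr
x ++ Factor + Expr
x ++ c + Expr
x ++ c + Term + Expr
x ++ c + Factor :: Term + Expr
x ++ c + ( Expr ) :: Term + Expr
x ++ c + ( Term ) :: Term + Expr
x ++ c + ( Factor ) :: Term + Expr
x ++ c + ( x ) :: Term + Expr
x ++ c + ( x ) :: Factor + Expr
x ++ c + ( x ) :: x + Expr
x ++ c + ( x ) :: x + Term
x ++ c + ( x ) :: x + Factor
x ++ c + ( x ) :: x + x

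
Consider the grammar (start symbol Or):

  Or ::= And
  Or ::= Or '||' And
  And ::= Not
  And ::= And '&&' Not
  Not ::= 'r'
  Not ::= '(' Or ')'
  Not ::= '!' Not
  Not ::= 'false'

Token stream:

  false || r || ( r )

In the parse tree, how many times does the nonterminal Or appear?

4

[Or [Or [Or [And [Not false]]] || [And [Not r]]] || [And [Not ( [Or [And [Not r]]] )]]]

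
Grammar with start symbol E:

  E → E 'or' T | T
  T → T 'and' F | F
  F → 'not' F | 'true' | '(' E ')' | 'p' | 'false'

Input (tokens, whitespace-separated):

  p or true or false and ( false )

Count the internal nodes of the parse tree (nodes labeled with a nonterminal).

14

[E [E [E [T [F p]]] or [T [F true]]] or [T [T [F false]] and [F ( [E [T [F false]]] )]]]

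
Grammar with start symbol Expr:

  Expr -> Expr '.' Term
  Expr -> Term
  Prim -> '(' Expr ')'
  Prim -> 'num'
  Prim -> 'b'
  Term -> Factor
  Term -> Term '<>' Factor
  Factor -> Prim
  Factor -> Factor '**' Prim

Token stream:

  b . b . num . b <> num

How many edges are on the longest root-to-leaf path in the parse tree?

7

[Expr [Expr [Expr [Expr [Term [Factor [Prim b]]]] . [Term [Factor [Prim b]]]] . [Term [Factor [Prim num]]]] . [Term [Term [Factor [Prim b]]] <> [Factor [Prim num]]]]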